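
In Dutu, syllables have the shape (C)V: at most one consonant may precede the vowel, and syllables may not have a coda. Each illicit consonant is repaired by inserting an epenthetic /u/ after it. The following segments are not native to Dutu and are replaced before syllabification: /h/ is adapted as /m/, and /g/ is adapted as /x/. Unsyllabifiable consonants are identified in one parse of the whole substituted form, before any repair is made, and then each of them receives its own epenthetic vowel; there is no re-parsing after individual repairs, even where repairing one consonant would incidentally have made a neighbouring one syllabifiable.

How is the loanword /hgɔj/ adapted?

muxɔju

Substitution: /h/ → /m/, /g/ → /x/, giving /mxɔj/.
The consonants /m/, /j/ cannot be parsed into a legal (C)V syllable (no codas are permitted; onsets are limited to one consonant).
Each unlicensed consonant becomes the onset of a new syllable: /m/ → /mu/, /j/ → /ju/.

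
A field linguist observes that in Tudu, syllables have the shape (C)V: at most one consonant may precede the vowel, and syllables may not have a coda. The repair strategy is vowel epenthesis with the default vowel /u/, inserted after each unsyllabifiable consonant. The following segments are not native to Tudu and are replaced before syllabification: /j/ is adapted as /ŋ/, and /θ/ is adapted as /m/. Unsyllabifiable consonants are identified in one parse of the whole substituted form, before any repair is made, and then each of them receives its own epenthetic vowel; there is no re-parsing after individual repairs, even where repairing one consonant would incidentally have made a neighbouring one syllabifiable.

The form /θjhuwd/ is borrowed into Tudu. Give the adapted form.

muŋuhuwudu

Substitution: /θ/ → /m/, /j/ → /ŋ/, giving /mŋhuwd/.
Under (C)V, the unsyllabifiable consonants are /m/, /ŋ/, /w/, /d/ (no codas are permitted; onsets are limited to one consonant).
Inserting the epenthetic vowel yields /m/ → /mu/, /ŋ/ → /ŋu/, /w/ → /wu/, /d/ → /du/.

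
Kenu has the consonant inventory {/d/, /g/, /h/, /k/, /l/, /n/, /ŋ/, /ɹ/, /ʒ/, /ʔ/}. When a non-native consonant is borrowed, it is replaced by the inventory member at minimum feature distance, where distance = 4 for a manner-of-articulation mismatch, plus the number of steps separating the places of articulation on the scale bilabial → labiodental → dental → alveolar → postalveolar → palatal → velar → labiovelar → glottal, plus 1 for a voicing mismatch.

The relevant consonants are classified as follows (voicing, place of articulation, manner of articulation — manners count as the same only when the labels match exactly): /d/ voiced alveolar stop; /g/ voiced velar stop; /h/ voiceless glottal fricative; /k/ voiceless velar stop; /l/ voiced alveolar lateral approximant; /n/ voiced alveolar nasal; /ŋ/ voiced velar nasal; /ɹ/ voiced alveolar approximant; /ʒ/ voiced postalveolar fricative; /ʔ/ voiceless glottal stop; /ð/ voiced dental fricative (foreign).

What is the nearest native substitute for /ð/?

/ʒ/ is closest: same manner (fricative), place distance 2 (dental→postalveolar), same voicing; total 2. Next closest is /d/ at distance 5.

ʒ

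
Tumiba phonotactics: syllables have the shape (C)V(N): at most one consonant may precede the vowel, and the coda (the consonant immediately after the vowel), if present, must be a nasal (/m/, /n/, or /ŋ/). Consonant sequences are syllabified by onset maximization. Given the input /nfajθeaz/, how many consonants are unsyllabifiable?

3

Under (C)V(N), the unsyllabifiable consonants are /n/, /j/, /z/ (only a nasal (/m/, /n/, or /ŋ/) is licensed in coda position; onsets are limited to one consonant).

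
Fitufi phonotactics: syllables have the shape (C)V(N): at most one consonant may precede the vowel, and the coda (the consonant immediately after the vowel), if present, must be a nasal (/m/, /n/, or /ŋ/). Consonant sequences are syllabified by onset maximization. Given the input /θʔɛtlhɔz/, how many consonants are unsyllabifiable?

4

Under (C)V(N), the unsyllabifiable consonants are /θ/, /t/, /l/, /z/ (only a nasal (/m/, /n/, or /ŋ/) is licensed in coda position; onsets are limited to one consonant).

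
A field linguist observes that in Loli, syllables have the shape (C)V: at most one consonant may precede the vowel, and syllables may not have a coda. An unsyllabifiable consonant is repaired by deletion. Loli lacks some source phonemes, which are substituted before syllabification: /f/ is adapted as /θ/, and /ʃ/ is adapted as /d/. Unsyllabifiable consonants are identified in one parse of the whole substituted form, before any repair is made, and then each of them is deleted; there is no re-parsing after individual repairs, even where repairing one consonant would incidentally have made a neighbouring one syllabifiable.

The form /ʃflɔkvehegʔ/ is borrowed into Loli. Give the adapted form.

Substitution: /ʃ/ → /d/, /f/ → /θ/, giving /dθlɔkvehegʔ/.
Syllabifying with onset maximization leaves /d/, /θ/, /k/, /g/, /ʔ/ stranded (no codas are permitted; onsets are limited to one consonant).
Deletion applies to /d/, /θ/, /k/, /g/, /ʔ/.

lɔvehe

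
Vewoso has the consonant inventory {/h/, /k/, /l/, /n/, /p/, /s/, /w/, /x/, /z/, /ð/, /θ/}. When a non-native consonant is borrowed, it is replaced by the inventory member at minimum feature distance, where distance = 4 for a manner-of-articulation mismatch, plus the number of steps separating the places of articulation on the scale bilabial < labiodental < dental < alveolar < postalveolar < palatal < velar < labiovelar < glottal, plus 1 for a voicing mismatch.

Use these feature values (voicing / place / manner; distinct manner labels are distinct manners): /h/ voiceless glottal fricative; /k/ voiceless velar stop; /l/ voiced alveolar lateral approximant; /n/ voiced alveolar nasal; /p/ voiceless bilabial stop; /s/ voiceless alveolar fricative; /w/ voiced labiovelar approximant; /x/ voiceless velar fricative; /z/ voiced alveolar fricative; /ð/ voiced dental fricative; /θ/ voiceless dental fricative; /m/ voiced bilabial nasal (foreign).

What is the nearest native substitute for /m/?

n

/n/ is closest: same manner (nasal), place distance 3 (bilabial→alveolar), same voicing; total 3. Next closest is /p/ at distance 5.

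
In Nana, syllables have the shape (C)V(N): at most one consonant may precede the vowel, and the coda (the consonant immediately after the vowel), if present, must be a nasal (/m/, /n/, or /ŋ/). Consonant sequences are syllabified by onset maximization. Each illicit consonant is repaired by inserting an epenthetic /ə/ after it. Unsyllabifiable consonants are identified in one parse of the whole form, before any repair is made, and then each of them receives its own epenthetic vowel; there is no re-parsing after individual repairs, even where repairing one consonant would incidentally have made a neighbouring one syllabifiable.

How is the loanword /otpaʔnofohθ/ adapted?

Syllabifying with onset maximization leaves /t/, /ʔ/, /h/, /θ/ stranded (only a nasal (/m/, /n/, or /ŋ/) is licensed in coda position; onsets are limited to one consonant).
Each unlicensed consonant becomes the onset of a new syllable: /t/ → /tə/, /ʔ/ → /ʔə/, /h/ → /hə/, /θ/ → /θə/.

otəpaʔənofohəθə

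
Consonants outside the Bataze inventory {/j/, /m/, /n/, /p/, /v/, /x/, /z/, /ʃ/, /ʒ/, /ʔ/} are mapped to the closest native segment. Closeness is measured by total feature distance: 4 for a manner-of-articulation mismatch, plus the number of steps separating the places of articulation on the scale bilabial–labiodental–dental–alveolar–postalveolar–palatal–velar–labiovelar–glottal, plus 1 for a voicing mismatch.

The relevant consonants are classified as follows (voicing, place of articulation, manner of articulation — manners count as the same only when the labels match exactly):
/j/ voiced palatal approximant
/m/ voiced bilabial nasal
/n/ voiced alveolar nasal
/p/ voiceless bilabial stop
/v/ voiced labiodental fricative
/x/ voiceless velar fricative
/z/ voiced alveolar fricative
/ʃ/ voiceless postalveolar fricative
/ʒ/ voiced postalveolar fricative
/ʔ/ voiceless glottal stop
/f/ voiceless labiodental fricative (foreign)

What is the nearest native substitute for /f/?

/v/ is closest: same manner (fricative), place distance 0 (labiodental→labiodental), voicing differs (+1); total 1. Next closest is /z/ at distance 3.

v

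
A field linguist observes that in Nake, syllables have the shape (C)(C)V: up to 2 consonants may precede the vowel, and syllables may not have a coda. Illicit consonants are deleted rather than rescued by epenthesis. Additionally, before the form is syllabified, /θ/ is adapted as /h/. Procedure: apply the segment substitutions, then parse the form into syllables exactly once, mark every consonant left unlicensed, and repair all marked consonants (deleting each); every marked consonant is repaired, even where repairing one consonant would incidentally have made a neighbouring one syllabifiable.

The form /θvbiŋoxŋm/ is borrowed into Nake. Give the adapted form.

vbiŋo

Substitution: /θ/ → /h/, giving /hvbiŋoxŋm/.
Syllabifying with onset maximization leaves /h/, /x/, /ŋ/, /m/ stranded (no codas are permitted; onsets may contain at most 2 consonants).
Deleting the stranded consonants removes /h/, /x/, /ŋ/, /m/.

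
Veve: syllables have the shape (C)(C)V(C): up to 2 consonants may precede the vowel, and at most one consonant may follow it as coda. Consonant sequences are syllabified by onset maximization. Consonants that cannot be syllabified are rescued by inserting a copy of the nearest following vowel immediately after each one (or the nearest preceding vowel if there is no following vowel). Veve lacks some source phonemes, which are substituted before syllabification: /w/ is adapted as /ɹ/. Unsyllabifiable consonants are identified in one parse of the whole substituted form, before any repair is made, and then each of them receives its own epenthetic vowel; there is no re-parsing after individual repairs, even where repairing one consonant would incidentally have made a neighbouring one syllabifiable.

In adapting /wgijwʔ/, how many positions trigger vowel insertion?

After substitution the input is /ɹgijɹʔ/.
The unsyllabifiable consonants are /ɹ/, /ʔ/; each receives one epenthetic vowel.

2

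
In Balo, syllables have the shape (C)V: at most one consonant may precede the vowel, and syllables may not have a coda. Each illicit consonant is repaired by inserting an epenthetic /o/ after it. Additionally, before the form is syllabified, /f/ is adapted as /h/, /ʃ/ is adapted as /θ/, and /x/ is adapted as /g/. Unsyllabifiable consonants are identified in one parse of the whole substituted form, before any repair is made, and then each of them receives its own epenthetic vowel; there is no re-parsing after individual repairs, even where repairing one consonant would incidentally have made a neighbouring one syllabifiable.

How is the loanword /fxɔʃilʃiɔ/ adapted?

hogɔθiloθiɔ

Substitution: /f/ → /h/, /x/ → /g/, /ʃ/ → /θ/, giving /hgɔθilθiɔ/.
The consonants /h/, /l/ cannot be parsed into a legal (C)V syllable (no codas are permitted; onsets are limited to one consonant).
Each unlicensed consonant becomes the onset of a new syllable: /h/ → /ho/, /l/ → /lo/.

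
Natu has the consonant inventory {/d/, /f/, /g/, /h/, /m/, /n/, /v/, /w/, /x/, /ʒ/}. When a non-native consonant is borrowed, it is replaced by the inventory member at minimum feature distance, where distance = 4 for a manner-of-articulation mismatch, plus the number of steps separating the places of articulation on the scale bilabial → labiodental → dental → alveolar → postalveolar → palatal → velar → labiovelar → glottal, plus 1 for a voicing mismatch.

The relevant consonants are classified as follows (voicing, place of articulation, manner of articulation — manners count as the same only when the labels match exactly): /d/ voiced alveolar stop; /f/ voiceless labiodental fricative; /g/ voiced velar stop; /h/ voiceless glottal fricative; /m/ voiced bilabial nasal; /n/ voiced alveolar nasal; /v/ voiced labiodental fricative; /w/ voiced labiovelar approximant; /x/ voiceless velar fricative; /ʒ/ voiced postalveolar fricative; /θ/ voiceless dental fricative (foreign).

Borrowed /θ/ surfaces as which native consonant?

/f/ is closest: same manner (fricative), place distance 1 (dental→labiodental), same voicing; total 1. Next closest is /v/ at distance 2.

f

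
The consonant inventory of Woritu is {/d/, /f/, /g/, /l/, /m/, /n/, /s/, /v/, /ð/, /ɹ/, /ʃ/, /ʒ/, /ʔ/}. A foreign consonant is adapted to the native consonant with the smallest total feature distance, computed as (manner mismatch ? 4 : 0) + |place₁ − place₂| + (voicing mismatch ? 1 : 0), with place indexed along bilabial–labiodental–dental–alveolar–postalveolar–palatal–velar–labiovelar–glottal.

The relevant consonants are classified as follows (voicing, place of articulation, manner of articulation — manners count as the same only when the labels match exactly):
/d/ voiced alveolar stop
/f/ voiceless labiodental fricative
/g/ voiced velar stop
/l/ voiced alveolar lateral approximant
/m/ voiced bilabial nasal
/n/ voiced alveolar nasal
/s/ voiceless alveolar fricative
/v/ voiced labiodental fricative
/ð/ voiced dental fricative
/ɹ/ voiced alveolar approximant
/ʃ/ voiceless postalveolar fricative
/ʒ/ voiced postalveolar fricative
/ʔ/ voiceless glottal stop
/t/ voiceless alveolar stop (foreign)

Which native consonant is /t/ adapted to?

/d/ is closest: same manner (stop), place distance 0 (alveolar→alveolar), voicing differs (+1); total 1. Next closest is /g/ at distance 4.

d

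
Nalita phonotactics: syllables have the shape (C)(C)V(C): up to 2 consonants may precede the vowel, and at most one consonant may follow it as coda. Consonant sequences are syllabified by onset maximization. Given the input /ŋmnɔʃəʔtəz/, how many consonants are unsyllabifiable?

1

The consonants /ŋ/ cannot be parsed into a legal (C)(C)V(C) syllable (at most one coda consonant is licensed; onsets may contain at most 2 consonants).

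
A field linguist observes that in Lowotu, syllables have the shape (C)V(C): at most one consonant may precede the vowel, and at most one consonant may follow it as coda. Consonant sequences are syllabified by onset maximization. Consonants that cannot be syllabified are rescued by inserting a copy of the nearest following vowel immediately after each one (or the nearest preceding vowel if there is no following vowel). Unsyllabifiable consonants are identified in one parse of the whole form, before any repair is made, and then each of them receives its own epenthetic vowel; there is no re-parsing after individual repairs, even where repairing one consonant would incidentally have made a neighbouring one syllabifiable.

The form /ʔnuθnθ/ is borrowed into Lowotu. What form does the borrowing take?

ʔunuθnuθu

Under (C)V(C), the unsyllabifiable consonants are /ʔ/, /n/, /θ/ (at most one coda consonant is licensed; onsets are limited to one consonant).
Epenthesis after each stranded consonant: /ʔ/ → /ʔu/, /n/ → /nu/, /θ/ → /θu/.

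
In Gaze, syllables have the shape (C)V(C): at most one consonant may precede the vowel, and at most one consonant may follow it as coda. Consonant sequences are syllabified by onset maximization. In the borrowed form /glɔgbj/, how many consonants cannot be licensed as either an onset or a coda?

Under (C)V(C), the unsyllabifiable consonants are /g/, /b/, /j/ (at most one coda consonant is licensed; onsets are limited to one consonant).

3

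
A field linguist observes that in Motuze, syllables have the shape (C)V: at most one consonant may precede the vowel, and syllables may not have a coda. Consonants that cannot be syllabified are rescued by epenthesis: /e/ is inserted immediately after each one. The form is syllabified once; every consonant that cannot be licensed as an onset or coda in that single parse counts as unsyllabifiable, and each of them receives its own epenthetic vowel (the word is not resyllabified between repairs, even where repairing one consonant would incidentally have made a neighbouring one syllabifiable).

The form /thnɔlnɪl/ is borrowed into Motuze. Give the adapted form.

tehenɔlenɪle

The consonants /t/, /h/, /l/, /l/ cannot be parsed into a legal (C)V syllable (no codas are permitted; onsets are limited to one consonant).
Each unlicensed consonant becomes the onset of a new syllable: /t/ → /te/, /h/ → /he/, /l/ → /le/, /l/ → /le/.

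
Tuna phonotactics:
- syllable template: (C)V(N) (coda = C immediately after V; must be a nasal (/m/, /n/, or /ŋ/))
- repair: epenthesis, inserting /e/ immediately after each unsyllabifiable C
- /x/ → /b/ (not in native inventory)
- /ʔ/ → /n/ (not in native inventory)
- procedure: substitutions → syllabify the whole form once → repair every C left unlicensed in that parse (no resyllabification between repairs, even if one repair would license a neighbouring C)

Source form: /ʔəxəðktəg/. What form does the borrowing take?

Substitution: /ʔ/ → /n/, /x/ → /b/, giving /nəbəðktəg/.
Syllabifying with onset maximization leaves /ð/, /k/, /g/ stranded (only a nasal (/m/, /n/, or /ŋ/) is licensed in coda position; onsets are limited to one consonant).
Inserting the epenthetic vowel yields /ð/ → /ðe/, /k/ → /ke/, /g/ → /ge/.

nəbəðeketəge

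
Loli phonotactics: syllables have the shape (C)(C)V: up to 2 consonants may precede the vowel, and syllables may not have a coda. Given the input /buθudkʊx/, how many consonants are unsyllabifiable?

1

The consonants /x/ cannot be parsed into a legal (C)(C)V syllable (no codas are permitted; onsets may contain at most 2 consonants).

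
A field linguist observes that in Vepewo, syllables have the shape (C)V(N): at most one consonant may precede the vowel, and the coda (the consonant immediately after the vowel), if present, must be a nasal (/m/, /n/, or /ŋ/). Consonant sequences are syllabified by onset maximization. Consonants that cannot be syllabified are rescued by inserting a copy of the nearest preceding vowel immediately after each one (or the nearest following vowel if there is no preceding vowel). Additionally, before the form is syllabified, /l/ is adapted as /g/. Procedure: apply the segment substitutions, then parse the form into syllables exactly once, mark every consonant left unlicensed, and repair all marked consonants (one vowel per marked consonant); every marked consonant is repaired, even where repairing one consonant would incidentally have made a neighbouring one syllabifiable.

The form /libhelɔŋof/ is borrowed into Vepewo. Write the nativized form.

Substitution: /l/ → /g/, giving /gibhegɔŋof/.
Under (C)V(N), the unsyllabifiable consonants are /b/, /f/ (only a nasal (/m/, /n/, or /ŋ/) is licensed in coda position; onsets are limited to one consonant).
Each unlicensed consonant becomes the onset of a new syllable: /b/ → /bi/, /f/ → /fo/.

gibihegɔŋofo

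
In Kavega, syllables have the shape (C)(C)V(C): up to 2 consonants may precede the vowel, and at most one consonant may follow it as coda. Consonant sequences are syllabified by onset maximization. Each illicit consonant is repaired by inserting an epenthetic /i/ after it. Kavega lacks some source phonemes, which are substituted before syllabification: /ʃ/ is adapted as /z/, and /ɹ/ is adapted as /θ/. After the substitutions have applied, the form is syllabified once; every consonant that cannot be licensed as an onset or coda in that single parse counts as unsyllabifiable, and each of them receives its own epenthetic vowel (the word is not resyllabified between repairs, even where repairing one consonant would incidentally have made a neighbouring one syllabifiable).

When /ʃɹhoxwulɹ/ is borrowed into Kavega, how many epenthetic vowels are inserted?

After substitution the input is /zθhoxwulθ/.
The unsyllabifiable consonants are /z/, /θ/; each receives one epenthetic vowel.

2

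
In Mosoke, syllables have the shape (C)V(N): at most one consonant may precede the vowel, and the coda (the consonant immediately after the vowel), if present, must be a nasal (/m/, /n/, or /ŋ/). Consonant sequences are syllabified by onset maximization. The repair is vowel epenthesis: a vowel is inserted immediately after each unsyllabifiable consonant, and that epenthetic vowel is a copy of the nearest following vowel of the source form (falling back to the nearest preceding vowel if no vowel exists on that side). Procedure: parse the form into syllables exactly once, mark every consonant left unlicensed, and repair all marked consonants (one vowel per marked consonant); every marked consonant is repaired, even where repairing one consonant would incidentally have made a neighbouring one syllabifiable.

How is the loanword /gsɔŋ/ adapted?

gɔsɔŋ

The consonants /g/ cannot be parsed into a legal (C)V(N) syllable (only a nasal (/m/, /n/, or /ŋ/) is licensed in coda position; onsets are limited to one consonant).
Each unlicensed consonant becomes the onset of a new syllable: /g/ → /gɔ/.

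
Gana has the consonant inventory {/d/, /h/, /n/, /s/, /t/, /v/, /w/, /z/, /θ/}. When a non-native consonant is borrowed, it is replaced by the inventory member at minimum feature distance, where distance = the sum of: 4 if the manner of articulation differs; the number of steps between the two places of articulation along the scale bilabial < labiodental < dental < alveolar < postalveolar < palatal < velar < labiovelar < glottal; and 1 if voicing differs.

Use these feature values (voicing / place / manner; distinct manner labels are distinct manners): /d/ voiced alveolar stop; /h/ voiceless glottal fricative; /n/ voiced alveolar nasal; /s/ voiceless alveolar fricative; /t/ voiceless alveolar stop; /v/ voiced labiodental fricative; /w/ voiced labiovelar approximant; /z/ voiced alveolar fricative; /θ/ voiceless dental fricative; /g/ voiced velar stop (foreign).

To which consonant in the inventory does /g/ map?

/d/ is closest: same manner (stop), place distance 3 (velar→alveolar), same voicing; total 3. Next closest is /t/ at distance 4.

d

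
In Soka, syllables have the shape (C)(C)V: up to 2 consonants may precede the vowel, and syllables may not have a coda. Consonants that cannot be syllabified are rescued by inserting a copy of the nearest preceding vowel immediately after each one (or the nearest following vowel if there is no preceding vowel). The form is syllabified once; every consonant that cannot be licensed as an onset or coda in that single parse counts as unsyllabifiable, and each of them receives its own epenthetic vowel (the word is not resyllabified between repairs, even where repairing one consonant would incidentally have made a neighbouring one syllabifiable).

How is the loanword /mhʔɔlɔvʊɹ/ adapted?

mɔhʔɔlɔvʊɹʊ

Syllabifying with onset maximization leaves /m/, /ɹ/ stranded (no codas are permitted; onsets may contain at most 2 consonants).
Epenthesis after each stranded consonant: /m/ → /mɔ/, /ɹ/ → /ɹʊ/.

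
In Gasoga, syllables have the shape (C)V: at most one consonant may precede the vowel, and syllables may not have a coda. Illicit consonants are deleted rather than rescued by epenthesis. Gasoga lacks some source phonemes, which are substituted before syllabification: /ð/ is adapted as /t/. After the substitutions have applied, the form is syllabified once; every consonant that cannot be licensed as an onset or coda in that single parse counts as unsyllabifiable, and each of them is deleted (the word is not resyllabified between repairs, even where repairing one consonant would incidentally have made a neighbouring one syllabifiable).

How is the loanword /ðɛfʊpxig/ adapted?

Substitution: /ð/ → /t/, giving /tɛfʊpxig/.
Under (C)V, the unsyllabifiable consonants are /p/, /g/ (no codas are permitted; onsets are limited to one consonant).
Deletion applies to /p/, /g/.

tɛfʊxi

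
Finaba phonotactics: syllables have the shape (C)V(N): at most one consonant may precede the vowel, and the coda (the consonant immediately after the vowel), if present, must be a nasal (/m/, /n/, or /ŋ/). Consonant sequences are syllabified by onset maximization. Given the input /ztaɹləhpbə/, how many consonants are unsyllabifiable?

4

Under (C)V(N), the unsyllabifiable consonants are /z/, /ɹ/, /h/, /p/ (only a nasal (/m/, /n/, or /ŋ/) is licensed in coda position; onsets are limited to one consonant).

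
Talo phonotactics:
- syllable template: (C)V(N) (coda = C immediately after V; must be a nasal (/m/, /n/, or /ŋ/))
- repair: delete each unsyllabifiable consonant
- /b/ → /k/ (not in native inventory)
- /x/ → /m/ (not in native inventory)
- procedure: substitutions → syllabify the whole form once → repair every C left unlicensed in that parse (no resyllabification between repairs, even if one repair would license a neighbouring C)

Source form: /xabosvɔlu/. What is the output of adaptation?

Substitution: /x/ → /m/, /b/ → /k/, giving /makosvɔlu/.
Syllabifying with onset maximization leaves /s/ stranded (only a nasal (/m/, /n/, or /ŋ/) is licensed in coda position; onsets are limited to one consonant).
Deleting the stranded consonants removes /s/.

makovɔlu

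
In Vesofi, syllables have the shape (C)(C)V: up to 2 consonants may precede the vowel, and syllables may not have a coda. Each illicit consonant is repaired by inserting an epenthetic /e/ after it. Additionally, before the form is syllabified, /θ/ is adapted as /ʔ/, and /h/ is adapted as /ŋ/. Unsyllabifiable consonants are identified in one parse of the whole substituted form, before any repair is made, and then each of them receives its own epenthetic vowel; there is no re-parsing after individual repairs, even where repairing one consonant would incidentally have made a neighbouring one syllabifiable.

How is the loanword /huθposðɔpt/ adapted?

ŋuʔposðɔpete

Substitution: /h/ → /ŋ/, /θ/ → /ʔ/, giving /ŋuʔposðɔpt/.
Syllabifying with onset maximization leaves /p/, /t/ stranded (no codas are permitted; onsets may contain at most 2 consonants).
Epenthesis after each stranded consonant: /p/ → /pe/, /t/ → /te/.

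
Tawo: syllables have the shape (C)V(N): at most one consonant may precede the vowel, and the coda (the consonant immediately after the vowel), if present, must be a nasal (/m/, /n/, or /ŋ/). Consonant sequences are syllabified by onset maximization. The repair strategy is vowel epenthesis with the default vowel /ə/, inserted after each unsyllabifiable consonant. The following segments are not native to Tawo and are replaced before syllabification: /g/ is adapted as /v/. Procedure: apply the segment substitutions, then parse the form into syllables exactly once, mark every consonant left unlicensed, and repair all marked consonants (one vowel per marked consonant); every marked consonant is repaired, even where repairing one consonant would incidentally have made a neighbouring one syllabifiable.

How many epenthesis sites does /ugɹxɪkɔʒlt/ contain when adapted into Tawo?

5

After substitution the input is /uvɹxɪkɔʒlt/.
The unsyllabifiable consonants are /v/, /ɹ/, /ʒ/, /l/, /t/; each receives one epenthetic vowel.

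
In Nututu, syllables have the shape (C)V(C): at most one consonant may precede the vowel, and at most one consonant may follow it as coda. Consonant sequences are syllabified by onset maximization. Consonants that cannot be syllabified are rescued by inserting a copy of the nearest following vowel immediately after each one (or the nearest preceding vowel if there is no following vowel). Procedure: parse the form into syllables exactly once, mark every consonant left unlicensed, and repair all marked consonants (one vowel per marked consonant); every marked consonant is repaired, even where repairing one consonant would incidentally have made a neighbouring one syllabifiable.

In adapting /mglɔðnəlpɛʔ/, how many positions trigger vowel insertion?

2

The unsyllabifiable consonants are /m/, /g/; each receives one epenthetic vowel.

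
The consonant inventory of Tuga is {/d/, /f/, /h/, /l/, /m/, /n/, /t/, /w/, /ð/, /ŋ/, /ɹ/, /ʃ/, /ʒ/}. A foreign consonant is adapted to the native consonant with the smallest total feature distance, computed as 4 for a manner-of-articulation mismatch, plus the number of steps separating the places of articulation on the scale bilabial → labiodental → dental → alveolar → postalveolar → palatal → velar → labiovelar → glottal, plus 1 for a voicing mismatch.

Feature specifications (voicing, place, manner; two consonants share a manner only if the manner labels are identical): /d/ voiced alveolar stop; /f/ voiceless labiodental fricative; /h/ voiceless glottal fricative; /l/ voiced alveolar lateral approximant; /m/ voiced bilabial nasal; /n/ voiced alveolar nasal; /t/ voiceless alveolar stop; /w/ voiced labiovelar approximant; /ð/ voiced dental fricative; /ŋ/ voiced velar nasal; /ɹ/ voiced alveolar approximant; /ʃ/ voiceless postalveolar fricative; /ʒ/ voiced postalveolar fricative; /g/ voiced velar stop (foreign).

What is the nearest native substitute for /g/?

/d/ is closest: same manner (stop), place distance 3 (velar→alveolar), same voicing; total 3. Next closest is /t/ at distance 4.

d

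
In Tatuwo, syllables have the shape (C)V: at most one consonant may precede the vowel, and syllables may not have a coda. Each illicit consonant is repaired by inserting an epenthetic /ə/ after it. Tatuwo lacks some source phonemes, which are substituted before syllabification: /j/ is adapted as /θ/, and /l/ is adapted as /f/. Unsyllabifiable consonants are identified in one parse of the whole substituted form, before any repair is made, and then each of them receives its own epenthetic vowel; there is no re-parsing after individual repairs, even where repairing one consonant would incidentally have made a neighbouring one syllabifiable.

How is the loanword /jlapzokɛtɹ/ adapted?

θəfapəzokɛtəɹə

Substitution: /j/ → /θ/, /l/ → /f/, giving /θfapzokɛtɹ/.
The consonants /θ/, /p/, /t/, /ɹ/ cannot be parsed into a legal (C)V syllable (no codas are permitted; onsets are limited to one consonant).
Each unlicensed consonant becomes the onset of a new syllable: /θ/ → /θə/, /p/ → /pə/, /t/ → /tə/, /ɹ/ → /ɹə/.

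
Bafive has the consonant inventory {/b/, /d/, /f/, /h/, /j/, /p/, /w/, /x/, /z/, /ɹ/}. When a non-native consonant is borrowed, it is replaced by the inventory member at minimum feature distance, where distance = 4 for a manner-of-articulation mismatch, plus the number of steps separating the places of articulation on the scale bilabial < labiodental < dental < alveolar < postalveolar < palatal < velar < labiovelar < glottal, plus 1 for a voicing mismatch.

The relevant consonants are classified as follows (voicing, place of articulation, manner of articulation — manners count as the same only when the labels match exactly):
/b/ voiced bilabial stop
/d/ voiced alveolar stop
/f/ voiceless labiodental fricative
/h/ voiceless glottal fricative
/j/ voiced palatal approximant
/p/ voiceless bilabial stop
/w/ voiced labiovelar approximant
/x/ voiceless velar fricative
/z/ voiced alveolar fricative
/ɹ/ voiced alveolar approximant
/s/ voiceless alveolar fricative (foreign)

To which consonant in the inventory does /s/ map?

z

/z/ is closest: same manner (fricative), place distance 0 (alveolar→alveolar), voicing differs (+1); total 1. Next closest is /f/ at distance 2.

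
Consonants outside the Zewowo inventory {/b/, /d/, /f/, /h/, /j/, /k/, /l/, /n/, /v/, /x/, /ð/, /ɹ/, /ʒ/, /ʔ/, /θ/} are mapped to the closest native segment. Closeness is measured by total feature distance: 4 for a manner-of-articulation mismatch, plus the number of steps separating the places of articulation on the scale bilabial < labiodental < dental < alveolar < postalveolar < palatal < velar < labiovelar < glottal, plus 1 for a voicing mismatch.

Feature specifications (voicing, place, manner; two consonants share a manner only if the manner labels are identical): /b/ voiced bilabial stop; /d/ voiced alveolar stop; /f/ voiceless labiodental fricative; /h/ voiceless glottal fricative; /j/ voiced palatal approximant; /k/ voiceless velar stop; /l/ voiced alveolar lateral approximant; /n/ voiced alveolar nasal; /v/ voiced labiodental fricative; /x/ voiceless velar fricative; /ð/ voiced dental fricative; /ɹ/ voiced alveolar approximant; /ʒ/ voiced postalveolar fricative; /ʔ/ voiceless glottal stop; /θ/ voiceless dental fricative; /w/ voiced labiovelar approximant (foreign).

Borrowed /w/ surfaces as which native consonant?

j

/j/ is closest: same manner (approximant), place distance 2 (labiovelar→palatal), same voicing; total 2. Next closest is /ɹ/ at distance 4.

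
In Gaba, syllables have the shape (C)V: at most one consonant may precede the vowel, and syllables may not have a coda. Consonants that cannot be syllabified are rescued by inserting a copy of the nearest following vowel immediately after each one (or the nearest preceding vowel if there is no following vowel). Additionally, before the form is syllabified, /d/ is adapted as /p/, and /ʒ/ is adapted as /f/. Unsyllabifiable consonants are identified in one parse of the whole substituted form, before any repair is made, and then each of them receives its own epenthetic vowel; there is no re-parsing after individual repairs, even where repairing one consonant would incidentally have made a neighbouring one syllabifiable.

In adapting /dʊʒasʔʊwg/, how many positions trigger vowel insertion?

After substitution the input is /pʊfasʔʊwg/.
The unsyllabifiable consonants are /s/, /w/, /g/; each receives one epenthetic vowel.

3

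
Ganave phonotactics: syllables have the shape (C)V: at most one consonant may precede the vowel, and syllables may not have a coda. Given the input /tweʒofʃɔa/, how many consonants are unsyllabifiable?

The consonants /t/, /f/ cannot be parsed into a legal (C)V syllable (no codas are permitted; onsets are limited to one consonant).

2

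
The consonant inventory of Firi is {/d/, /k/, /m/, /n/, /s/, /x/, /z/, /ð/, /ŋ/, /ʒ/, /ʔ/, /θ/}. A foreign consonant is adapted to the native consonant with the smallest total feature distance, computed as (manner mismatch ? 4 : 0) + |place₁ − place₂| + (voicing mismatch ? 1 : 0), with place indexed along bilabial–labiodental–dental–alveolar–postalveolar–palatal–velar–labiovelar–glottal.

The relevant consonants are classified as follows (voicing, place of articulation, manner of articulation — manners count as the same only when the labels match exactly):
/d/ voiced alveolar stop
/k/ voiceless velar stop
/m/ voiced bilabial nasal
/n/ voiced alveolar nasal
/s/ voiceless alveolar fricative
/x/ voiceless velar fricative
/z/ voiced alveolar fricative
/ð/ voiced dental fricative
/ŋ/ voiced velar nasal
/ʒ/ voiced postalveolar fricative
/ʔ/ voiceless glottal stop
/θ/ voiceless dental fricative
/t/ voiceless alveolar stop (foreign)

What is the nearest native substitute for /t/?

/d/ is closest: same manner (stop), place distance 0 (alveolar→alveolar), voicing differs (+1); total 1. Next closest is /k/ at distance 3.

d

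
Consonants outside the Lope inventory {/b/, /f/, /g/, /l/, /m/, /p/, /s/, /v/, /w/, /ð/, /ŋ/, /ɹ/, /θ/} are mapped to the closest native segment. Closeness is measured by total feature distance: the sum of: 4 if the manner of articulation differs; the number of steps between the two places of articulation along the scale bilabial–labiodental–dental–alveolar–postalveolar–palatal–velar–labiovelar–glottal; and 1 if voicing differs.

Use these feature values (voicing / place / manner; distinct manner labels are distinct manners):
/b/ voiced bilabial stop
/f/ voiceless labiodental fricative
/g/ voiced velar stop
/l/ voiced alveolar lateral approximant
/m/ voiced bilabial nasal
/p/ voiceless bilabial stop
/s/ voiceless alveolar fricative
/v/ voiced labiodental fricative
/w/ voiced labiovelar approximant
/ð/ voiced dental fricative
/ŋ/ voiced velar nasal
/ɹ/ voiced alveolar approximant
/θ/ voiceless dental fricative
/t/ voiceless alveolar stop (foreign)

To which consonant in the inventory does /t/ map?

/p/ is closest: same manner (stop), place distance 3 (alveolar→bilabial), same voicing; total 3. Next closest is /b/ at distance 4.

p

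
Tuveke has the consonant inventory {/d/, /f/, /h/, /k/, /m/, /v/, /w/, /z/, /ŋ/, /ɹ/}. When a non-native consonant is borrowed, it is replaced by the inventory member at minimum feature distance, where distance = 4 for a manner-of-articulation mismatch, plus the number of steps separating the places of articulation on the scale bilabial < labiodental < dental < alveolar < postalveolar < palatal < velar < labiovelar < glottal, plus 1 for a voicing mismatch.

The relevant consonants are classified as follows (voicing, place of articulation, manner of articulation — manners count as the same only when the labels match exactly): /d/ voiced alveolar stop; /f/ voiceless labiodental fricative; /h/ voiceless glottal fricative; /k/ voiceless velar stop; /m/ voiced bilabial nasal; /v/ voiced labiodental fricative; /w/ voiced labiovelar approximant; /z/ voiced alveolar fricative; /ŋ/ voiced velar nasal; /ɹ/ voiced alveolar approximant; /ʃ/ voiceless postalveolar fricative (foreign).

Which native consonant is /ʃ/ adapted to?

z

/z/ is closest: same manner (fricative), place distance 1 (postalveolar→alveolar), voicing differs (+1); total 2. Next closest is /f/ at distance 3.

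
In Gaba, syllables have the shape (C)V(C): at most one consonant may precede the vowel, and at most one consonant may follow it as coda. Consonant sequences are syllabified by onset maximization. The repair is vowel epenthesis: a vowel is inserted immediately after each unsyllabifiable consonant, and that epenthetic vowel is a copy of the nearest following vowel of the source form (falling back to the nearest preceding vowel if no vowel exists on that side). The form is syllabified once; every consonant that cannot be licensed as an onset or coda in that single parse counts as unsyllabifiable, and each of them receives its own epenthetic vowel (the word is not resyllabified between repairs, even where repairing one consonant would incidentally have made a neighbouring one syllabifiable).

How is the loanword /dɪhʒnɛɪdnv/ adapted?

Under (C)V(C), the unsyllabifiable consonants are /ʒ/, /n/, /v/ (at most one coda consonant is licensed; onsets are limited to one consonant).
Epenthesis after each stranded consonant: /ʒ/ → /ʒɛ/, /n/ → /nɪ/, /v/ → /vɪ/.

dɪhʒɛnɛɪdnɪvɪ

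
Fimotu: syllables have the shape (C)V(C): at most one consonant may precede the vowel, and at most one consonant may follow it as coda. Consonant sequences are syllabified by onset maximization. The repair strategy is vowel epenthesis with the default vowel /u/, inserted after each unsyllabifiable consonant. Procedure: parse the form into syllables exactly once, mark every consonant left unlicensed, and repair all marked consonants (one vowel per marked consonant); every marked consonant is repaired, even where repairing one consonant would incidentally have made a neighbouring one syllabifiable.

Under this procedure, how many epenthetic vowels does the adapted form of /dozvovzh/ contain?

2

The unsyllabifiable consonants are /z/, /h/; each receives one epenthetic vowel.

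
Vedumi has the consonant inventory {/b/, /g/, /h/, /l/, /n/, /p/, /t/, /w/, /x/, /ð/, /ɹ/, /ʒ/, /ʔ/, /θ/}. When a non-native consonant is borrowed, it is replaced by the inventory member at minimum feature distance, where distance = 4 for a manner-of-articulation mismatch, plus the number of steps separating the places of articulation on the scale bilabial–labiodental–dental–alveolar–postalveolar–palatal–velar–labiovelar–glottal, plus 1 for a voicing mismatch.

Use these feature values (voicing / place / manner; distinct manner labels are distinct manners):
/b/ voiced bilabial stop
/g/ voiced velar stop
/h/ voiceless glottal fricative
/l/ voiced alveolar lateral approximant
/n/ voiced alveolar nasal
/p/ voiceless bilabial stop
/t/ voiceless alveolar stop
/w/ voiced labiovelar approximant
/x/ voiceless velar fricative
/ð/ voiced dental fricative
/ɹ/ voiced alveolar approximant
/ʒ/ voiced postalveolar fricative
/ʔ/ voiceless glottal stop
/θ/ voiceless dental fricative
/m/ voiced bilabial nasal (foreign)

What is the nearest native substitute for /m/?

/n/ is closest: same manner (nasal), place distance 3 (bilabial→alveolar), same voicing; total 3. Next closest is /b/ at distance 4.

n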